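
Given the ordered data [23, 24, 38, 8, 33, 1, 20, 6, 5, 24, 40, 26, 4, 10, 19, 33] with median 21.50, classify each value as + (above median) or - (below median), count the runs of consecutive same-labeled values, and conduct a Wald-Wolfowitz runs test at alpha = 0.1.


Step 1: Compute median = 21.50; label A = above, B = below.
Labels in order: AAABABBBBAAABBBA  (n_A = 8, n_B = 8)
Step 2: Count runs R = 7.
Step 3: Under H0 (random ordering), E[R] = 2*n_A*n_B/(n_A+n_B) + 1 = 2*8*8/16 + 1 = 9.0000.
        Var[R] = 2*n_A*n_B*(2*n_A*n_B - n_A - n_B) / ((n_A+n_B)^2 * (n_A+n_B-1)) = 14336/3840 = 3.7333.
        SD[R] = 1.9322.
Step 4: Continuity-corrected z = (R + 0.5 - E[R]) / SD[R] = (7 + 0.5 - 9.0000) / 1.9322 = -0.7763.
Step 5: Two-sided p-value via normal approximation = 2*(1 - Phi(|z|)) = 0.437558.
Step 6: alpha = 0.1. fail to reject H0.

R = 7, z = -0.7763, p = 0.437558, fail to reject H0.


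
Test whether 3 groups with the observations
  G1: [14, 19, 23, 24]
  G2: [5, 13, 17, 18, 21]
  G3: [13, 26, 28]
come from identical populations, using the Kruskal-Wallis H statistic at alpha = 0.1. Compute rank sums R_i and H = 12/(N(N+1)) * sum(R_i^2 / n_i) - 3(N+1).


Step 1: Combine all N = 12 observations and assign midranks.
sorted (value, group, rank): (5,G2,1), (13,G2,2.5), (13,G3,2.5), (14,G1,4), (17,G2,5), (18,G2,6), (19,G1,7), (21,G2,8), (23,G1,9), (24,G1,10), (26,G3,11), (28,G3,12)
Step 2: Sum ranks within each group.
R_1 = 30 (n_1 = 4)
R_2 = 22.5 (n_2 = 5)
R_3 = 25.5 (n_3 = 3)
Step 3: H = 12/(N(N+1)) * sum(R_i^2/n_i) - 3(N+1)
     = 12/(12*13) * (30^2/4 + 22.5^2/5 + 25.5^2/3) - 3*13
     = 0.076923 * 543 - 39
     = 2.769231.
Step 4: Ties present; correction factor C = 1 - 6/(12^3 - 12) = 0.996503. Corrected H = 2.769231 / 0.996503 = 2.778947.
Step 5: Under H0, H ~ chi^2(2); p-value = 0.249206.
Step 6: alpha = 0.1. fail to reject H0.

H = 2.7789, df = 2, p = 0.249206, fail to reject H0.


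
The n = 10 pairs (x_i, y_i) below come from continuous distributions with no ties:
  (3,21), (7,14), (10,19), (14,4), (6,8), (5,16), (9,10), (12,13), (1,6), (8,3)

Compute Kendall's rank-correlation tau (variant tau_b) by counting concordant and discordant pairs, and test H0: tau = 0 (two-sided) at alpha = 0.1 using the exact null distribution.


Step 1: Enumerate the 45 unordered pairs (i,j) with i<j and classify each by sign(x_j-x_i) * sign(y_j-y_i).
  (1,2):dx=+4,dy=-7->D; (1,3):dx=+7,dy=-2->D; (1,4):dx=+11,dy=-17->D; (1,5):dx=+3,dy=-13->D
  (1,6):dx=+2,dy=-5->D; (1,7):dx=+6,dy=-11->D; (1,8):dx=+9,dy=-8->D; (1,9):dx=-2,dy=-15->C
  (1,10):dx=+5,dy=-18->D; (2,3):dx=+3,dy=+5->C; (2,4):dx=+7,dy=-10->D; (2,5):dx=-1,dy=-6->C
  (2,6):dx=-2,dy=+2->D; (2,7):dx=+2,dy=-4->D; (2,8):dx=+5,dy=-1->D; (2,9):dx=-6,dy=-8->C
  (2,10):dx=+1,dy=-11->D; (3,4):dx=+4,dy=-15->D; (3,5):dx=-4,dy=-11->C; (3,6):dx=-5,dy=-3->C
  (3,7):dx=-1,dy=-9->C; (3,8):dx=+2,dy=-6->D; (3,9):dx=-9,dy=-13->C; (3,10):dx=-2,dy=-16->C
  (4,5):dx=-8,dy=+4->D; (4,6):dx=-9,dy=+12->D; (4,7):dx=-5,dy=+6->D; (4,8):dx=-2,dy=+9->D
  (4,9):dx=-13,dy=+2->D; (4,10):dx=-6,dy=-1->C; (5,6):dx=-1,dy=+8->D; (5,7):dx=+3,dy=+2->C
  (5,8):dx=+6,dy=+5->C; (5,9):dx=-5,dy=-2->C; (5,10):dx=+2,dy=-5->D; (6,7):dx=+4,dy=-6->D
  (6,8):dx=+7,dy=-3->D; (6,9):dx=-4,dy=-10->C; (6,10):dx=+3,dy=-13->D; (7,8):dx=+3,dy=+3->C
  (7,9):dx=-8,dy=-4->C; (7,10):dx=-1,dy=-7->C; (8,9):dx=-11,dy=-7->C; (8,10):dx=-4,dy=-10->C
  (9,10):dx=+7,dy=-3->D
Step 2: C = 19, D = 26, total pairs = 45.
Step 3: tau = (C - D)/(n(n-1)/2) = (19 - 26)/45 = -0.155556.
Step 4: Exact two-sided p-value (enumerate n! = 3628800 permutations of y under H0): p = 0.600654.
Step 5: alpha = 0.1. fail to reject H0.

tau_b = -0.1556 (C=19, D=26), p = 0.600654, fail to reject H0.


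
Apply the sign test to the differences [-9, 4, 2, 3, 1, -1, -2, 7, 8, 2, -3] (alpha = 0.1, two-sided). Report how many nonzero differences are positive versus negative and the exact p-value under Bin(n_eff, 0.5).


Step 1: Discard zero differences. Original n = 11; n_eff = number of nonzero differences = 11.
Nonzero differences (with sign): -9, +4, +2, +3, +1, -1, -2, +7, +8, +2, -3
Step 2: Count signs: positive = 7, negative = 4.
Step 3: Under H0: P(positive) = 0.5, so the number of positives S ~ Bin(11, 0.5).
Step 4: Two-sided exact p-value = sum of Bin(11,0.5) probabilities at or below the observed probability = 0.548828.
Step 5: alpha = 0.1. fail to reject H0.

n_eff = 11, pos = 7, neg = 4, p = 0.548828, fail to reject H0.


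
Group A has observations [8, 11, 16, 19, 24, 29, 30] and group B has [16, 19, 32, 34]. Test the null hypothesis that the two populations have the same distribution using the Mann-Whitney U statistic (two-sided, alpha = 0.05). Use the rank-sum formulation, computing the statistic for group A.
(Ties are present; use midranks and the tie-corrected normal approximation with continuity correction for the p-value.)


Step 1: Combine and sort all 11 observations; assign midranks.
sorted (value, group): (8,X), (11,X), (16,X), (16,Y), (19,X), (19,Y), (24,X), (29,X), (30,X), (32,Y), (34,Y)
ranks: 8->1, 11->2, 16->3.5, 16->3.5, 19->5.5, 19->5.5, 24->7, 29->8, 30->9, 32->10, 34->11
Step 2: Rank sum for X: R1 = 1 + 2 + 3.5 + 5.5 + 7 + 8 + 9 = 36.
Step 3: U_X = R1 - n1(n1+1)/2 = 36 - 7*8/2 = 36 - 28 = 8.
       U_Y = n1*n2 - U_X = 28 - 8 = 20.
Step 4: Ties are present, so use the tie-corrected normal approximation (with continuity correction) for the p-value.
Step 5: p-value = 0.296412; compare to alpha = 0.05. fail to reject H0.

U_X = 8, p = 0.296412, fail to reject H0 at alpha = 0.05.


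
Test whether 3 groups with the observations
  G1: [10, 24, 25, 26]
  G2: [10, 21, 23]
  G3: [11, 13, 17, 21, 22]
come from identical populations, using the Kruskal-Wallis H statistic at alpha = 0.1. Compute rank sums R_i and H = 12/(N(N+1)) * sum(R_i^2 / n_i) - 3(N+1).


Step 1: Combine all N = 12 observations and assign midranks.
sorted (value, group, rank): (10,G1,1.5), (10,G2,1.5), (11,G3,3), (13,G3,4), (17,G3,5), (21,G2,6.5), (21,G3,6.5), (22,G3,8), (23,G2,9), (24,G1,10), (25,G1,11), (26,G1,12)
Step 2: Sum ranks within each group.
R_1 = 34.5 (n_1 = 4)
R_2 = 17 (n_2 = 3)
R_3 = 26.5 (n_3 = 5)
Step 3: H = 12/(N(N+1)) * sum(R_i^2/n_i) - 3(N+1)
     = 12/(12*13) * (34.5^2/4 + 17^2/3 + 26.5^2/5) - 3*13
     = 0.076923 * 534.346 - 39
     = 2.103526.
Step 4: Ties present; correction factor C = 1 - 12/(12^3 - 12) = 0.993007. Corrected H = 2.103526 / 0.993007 = 2.118339.
Step 5: Under H0, H ~ chi^2(2); p-value = 0.346744.
Step 6: alpha = 0.1. fail to reject H0.

H = 2.1183, df = 2, p = 0.346744, fail to reject H0.


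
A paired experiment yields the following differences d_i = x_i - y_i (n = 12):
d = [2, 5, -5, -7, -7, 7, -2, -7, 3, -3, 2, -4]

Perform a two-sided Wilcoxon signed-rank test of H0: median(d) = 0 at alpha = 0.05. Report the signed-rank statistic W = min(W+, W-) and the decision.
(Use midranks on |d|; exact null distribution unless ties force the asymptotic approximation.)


Step 1: Drop any zero differences (none here) and take |d_i|.
|d| = [2, 5, 5, 7, 7, 7, 2, 7, 3, 3, 2, 4]
Step 2: Midrank |d_i| (ties get averaged ranks).
ranks: |2|->2, |5|->7.5, |5|->7.5, |7|->10.5, |7|->10.5, |7|->10.5, |2|->2, |7|->10.5, |3|->4.5, |3|->4.5, |2|->2, |4|->6
Step 3: Attach original signs; sum ranks with positive sign and with negative sign.
W+ = 2 + 7.5 + 10.5 + 4.5 + 2 = 26.5
W- = 7.5 + 10.5 + 10.5 + 2 + 10.5 + 4.5 + 6 = 51.5
(Check: W+ + W- = 78 should equal n(n+1)/2 = 78.)
Step 4: Test statistic W = min(W+, W-) = 26.5.
Step 5: Ties in |d|, so use the tie-corrected normal approximation.
        E[W] = n(n+1)/4 = 12*13/4 = 39.
        Tie groups: |d|=2 (t=3), |d|=3 (t=2), |d|=5 (t=2), |d|=7 (t=4); sum(t^3 - t) = 96.
        Var[W] = n(n+1)(2n+1)/24 - sum(t^3-t)/48 = 3900/24 - 96/48 = 160.5.
        z = (W - E[W]) / sqrt(Var[W]) = (26.5 - 39) / 12.6689 = -0.9867.
        Two-sided p = 2*Phi(z) = 0.323804.
Step 6: alpha = 0.05. fail to reject H0.

W+ = 26.5, W- = 51.5, W = min = 26.5, p = 0.323804, fail to reject H0.


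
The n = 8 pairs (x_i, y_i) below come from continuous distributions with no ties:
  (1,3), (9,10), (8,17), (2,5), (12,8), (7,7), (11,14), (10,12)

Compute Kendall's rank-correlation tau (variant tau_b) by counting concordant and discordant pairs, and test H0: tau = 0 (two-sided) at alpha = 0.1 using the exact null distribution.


Step 1: Enumerate the 28 unordered pairs (i,j) with i<j and classify each by sign(x_j-x_i) * sign(y_j-y_i).
  (1,2):dx=+8,dy=+7->C; (1,3):dx=+7,dy=+14->C; (1,4):dx=+1,dy=+2->C; (1,5):dx=+11,dy=+5->C
  (1,6):dx=+6,dy=+4->C; (1,7):dx=+10,dy=+11->C; (1,8):dx=+9,dy=+9->C; (2,3):dx=-1,dy=+7->D
  (2,4):dx=-7,dy=-5->C; (2,5):dx=+3,dy=-2->D; (2,6):dx=-2,dy=-3->C; (2,7):dx=+2,dy=+4->C
  (2,8):dx=+1,dy=+2->C; (3,4):dx=-6,dy=-12->C; (3,5):dx=+4,dy=-9->D; (3,6):dx=-1,dy=-10->C
  (3,7):dx=+3,dy=-3->D; (3,8):dx=+2,dy=-5->D; (4,5):dx=+10,dy=+3->C; (4,6):dx=+5,dy=+2->C
  (4,7):dx=+9,dy=+9->C; (4,8):dx=+8,dy=+7->C; (5,6):dx=-5,dy=-1->C; (5,7):dx=-1,dy=+6->D
  (5,8):dx=-2,dy=+4->D; (6,7):dx=+4,dy=+7->C; (6,8):dx=+3,dy=+5->C; (7,8):dx=-1,dy=-2->C
Step 2: C = 21, D = 7, total pairs = 28.
Step 3: tau = (C - D)/(n(n-1)/2) = (21 - 7)/28 = 0.500000.
Step 4: Exact two-sided p-value (enumerate n! = 40320 permutations of y under H0): p = 0.108681.
Step 5: alpha = 0.1. fail to reject H0.

tau_b = 0.5000 (C=21, D=7), p = 0.108681, fail to reject H0.


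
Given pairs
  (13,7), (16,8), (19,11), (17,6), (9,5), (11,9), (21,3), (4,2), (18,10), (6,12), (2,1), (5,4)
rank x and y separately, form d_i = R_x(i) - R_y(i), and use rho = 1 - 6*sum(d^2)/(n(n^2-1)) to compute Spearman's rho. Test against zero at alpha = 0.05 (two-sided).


Step 1: Rank x and y separately (midranks; no ties here).
rank(x): 13->7, 16->8, 19->11, 17->9, 9->5, 11->6, 21->12, 4->2, 18->10, 6->4, 2->1, 5->3
rank(y): 7->7, 8->8, 11->11, 6->6, 5->5, 9->9, 3->3, 2->2, 10->10, 12->12, 1->1, 4->4
Step 2: d_i = R_x(i) - R_y(i); compute d_i^2.
  (7-7)^2=0, (8-8)^2=0, (11-11)^2=0, (9-6)^2=9, (5-5)^2=0, (6-9)^2=9, (12-3)^2=81, (2-2)^2=0, (10-10)^2=0, (4-12)^2=64, (1-1)^2=0, (3-4)^2=1
sum(d^2) = 164.
Step 3: rho = 1 - 6*164 / (12*(12^2 - 1)) = 1 - 984/1716 = 0.426573.
Step 4: Under H0, t = rho * sqrt((n-2)/(1-rho^2)) = 1.4914 ~ t(10).
Step 5: Two-sided p-value from the t-distribution with 10 df = 0.166700.
Step 6: alpha = 0.05. fail to reject H0.

rho = 0.4266, p = 0.166700, fail to reject H0 at alpha = 0.05.


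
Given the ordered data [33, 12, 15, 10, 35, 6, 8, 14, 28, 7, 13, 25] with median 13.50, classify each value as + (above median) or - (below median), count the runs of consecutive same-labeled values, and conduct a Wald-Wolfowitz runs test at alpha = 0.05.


Step 1: Compute median = 13.50; label A = above, B = below.
Labels in order: ABABABBAABBA  (n_A = 6, n_B = 6)
Step 2: Count runs R = 9.
Step 3: Under H0 (random ordering), E[R] = 2*n_A*n_B/(n_A+n_B) + 1 = 2*6*6/12 + 1 = 7.0000.
        Var[R] = 2*n_A*n_B*(2*n_A*n_B - n_A - n_B) / ((n_A+n_B)^2 * (n_A+n_B-1)) = 4320/1584 = 2.7273.
        SD[R] = 1.6514.
Step 4: Continuity-corrected z = (R - 0.5 - E[R]) / SD[R] = (9 - 0.5 - 7.0000) / 1.6514 = 0.9083.
Step 5: Two-sided p-value via normal approximation = 2*(1 - Phi(|z|)) = 0.363722.
Step 6: alpha = 0.05. fail to reject H0.

R = 9, z = 0.9083, p = 0.363722, fail to reject H0.


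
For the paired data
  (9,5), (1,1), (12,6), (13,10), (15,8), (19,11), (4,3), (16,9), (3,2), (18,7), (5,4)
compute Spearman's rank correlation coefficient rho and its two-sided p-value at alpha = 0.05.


Step 1: Rank x and y separately (midranks; no ties here).
rank(x): 9->5, 1->1, 12->6, 13->7, 15->8, 19->11, 4->3, 16->9, 3->2, 18->10, 5->4
rank(y): 5->5, 1->1, 6->6, 10->10, 8->8, 11->11, 3->3, 9->9, 2->2, 7->7, 4->4
Step 2: d_i = R_x(i) - R_y(i); compute d_i^2.
  (5-5)^2=0, (1-1)^2=0, (6-6)^2=0, (7-10)^2=9, (8-8)^2=0, (11-11)^2=0, (3-3)^2=0, (9-9)^2=0, (2-2)^2=0, (10-7)^2=9, (4-4)^2=0
sum(d^2) = 18.
Step 3: rho = 1 - 6*18 / (11*(11^2 - 1)) = 1 - 108/1320 = 0.918182.
Step 4: Under H0, t = rho * sqrt((n-2)/(1-rho^2)) = 6.9531 ~ t(9).
Step 5: Two-sided p-value from the t-distribution with 9 df = 0.000067.
Step 6: alpha = 0.05. reject H0.

rho = 0.9182, p = 0.000067, reject H0 at alpha = 0.05.


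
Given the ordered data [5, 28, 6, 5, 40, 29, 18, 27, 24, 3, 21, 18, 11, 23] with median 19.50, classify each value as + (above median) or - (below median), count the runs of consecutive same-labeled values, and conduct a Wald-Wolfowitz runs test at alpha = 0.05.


Step 1: Compute median = 19.50; label A = above, B = below.
Labels in order: BABBAABAABABBA  (n_A = 7, n_B = 7)
Step 2: Count runs R = 10.
Step 3: Under H0 (random ordering), E[R] = 2*n_A*n_B/(n_A+n_B) + 1 = 2*7*7/14 + 1 = 8.0000.
        Var[R] = 2*n_A*n_B*(2*n_A*n_B - n_A - n_B) / ((n_A+n_B)^2 * (n_A+n_B-1)) = 8232/2548 = 3.2308.
        SD[R] = 1.7974.
Step 4: Continuity-corrected z = (R - 0.5 - E[R]) / SD[R] = (10 - 0.5 - 8.0000) / 1.7974 = 0.8345.
Step 5: Two-sided p-value via normal approximation = 2*(1 - Phi(|z|)) = 0.403986.
Step 6: alpha = 0.05. fail to reject H0.

R = 10, z = 0.8345, p = 0.403986, fail to reject H0.


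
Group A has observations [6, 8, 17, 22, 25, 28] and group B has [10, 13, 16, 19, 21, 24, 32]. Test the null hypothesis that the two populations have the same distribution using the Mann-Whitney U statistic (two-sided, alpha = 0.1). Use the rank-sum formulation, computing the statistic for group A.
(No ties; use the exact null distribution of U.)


Step 1: Combine and sort all 13 observations; assign midranks.
sorted (value, group): (6,X), (8,X), (10,Y), (13,Y), (16,Y), (17,X), (19,Y), (21,Y), (22,X), (24,Y), (25,X), (28,X), (32,Y)
ranks: 6->1, 8->2, 10->3, 13->4, 16->5, 17->6, 19->7, 21->8, 22->9, 24->10, 25->11, 28->12, 32->13
Step 2: Rank sum for X: R1 = 1 + 2 + 6 + 9 + 11 + 12 = 41.
Step 3: U_X = R1 - n1(n1+1)/2 = 41 - 6*7/2 = 41 - 21 = 20.
       U_Y = n1*n2 - U_X = 42 - 20 = 22.
Step 4: No ties, so the exact null distribution of U (based on enumerating the C(13,6) = 1716 equally likely rank assignments) gives the two-sided p-value.
Step 5: p-value = 0.945221; compare to alpha = 0.1. fail to reject H0.

U_X = 20, p = 0.945221, fail to reject H0 at alpha = 0.1.


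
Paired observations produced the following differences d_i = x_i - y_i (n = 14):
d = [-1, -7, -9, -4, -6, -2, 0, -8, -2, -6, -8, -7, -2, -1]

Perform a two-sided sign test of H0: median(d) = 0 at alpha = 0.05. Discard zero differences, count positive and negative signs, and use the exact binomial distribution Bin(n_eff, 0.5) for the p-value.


Step 1: Discard zero differences. Original n = 14; n_eff = number of nonzero differences = 13.
Nonzero differences (with sign): -1, -7, -9, -4, -6, -2, -8, -2, -6, -8, -7, -2, -1
Step 2: Count signs: positive = 0, negative = 13.
Step 3: Under H0: P(positive) = 0.5, so the number of positives S ~ Bin(13, 0.5).
Step 4: Two-sided exact p-value = sum of Bin(13,0.5) probabilities at or below the observed probability = 0.000244.
Step 5: alpha = 0.05. reject H0.

n_eff = 13, pos = 0, neg = 13, p = 0.000244, reject H0.


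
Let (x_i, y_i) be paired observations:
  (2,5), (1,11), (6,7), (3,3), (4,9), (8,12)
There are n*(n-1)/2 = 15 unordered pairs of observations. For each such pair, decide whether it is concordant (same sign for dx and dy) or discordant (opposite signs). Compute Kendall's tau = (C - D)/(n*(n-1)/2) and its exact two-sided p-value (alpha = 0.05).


Step 1: Enumerate the 15 unordered pairs (i,j) with i<j and classify each by sign(x_j-x_i) * sign(y_j-y_i).
  (1,2):dx=-1,dy=+6->D; (1,3):dx=+4,dy=+2->C; (1,4):dx=+1,dy=-2->D; (1,5):dx=+2,dy=+4->C
  (1,6):dx=+6,dy=+7->C; (2,3):dx=+5,dy=-4->D; (2,4):dx=+2,dy=-8->D; (2,5):dx=+3,dy=-2->D
  (2,6):dx=+7,dy=+1->C; (3,4):dx=-3,dy=-4->C; (3,5):dx=-2,dy=+2->D; (3,6):dx=+2,dy=+5->C
  (4,5):dx=+1,dy=+6->C; (4,6):dx=+5,dy=+9->C; (5,6):dx=+4,dy=+3->C
Step 2: C = 9, D = 6, total pairs = 15.
Step 3: tau = (C - D)/(n(n-1)/2) = (9 - 6)/15 = 0.200000.
Step 4: Exact two-sided p-value (enumerate n! = 720 permutations of y under H0): p = 0.719444.
Step 5: alpha = 0.05. fail to reject H0.

tau_b = 0.2000 (C=9, D=6), p = 0.719444, fail to reject H0.


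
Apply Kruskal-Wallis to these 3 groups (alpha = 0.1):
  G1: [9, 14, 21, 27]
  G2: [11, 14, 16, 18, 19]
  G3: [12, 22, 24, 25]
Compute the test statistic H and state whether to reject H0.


Step 1: Combine all N = 13 observations and assign midranks.
sorted (value, group, rank): (9,G1,1), (11,G2,2), (12,G3,3), (14,G1,4.5), (14,G2,4.5), (16,G2,6), (18,G2,7), (19,G2,8), (21,G1,9), (22,G3,10), (24,G3,11), (25,G3,12), (27,G1,13)
Step 2: Sum ranks within each group.
R_1 = 27.5 (n_1 = 4)
R_2 = 27.5 (n_2 = 5)
R_3 = 36 (n_3 = 4)
Step 3: H = 12/(N(N+1)) * sum(R_i^2/n_i) - 3(N+1)
     = 12/(13*14) * (27.5^2/4 + 27.5^2/5 + 36^2/4) - 3*14
     = 0.065934 * 664.312 - 42
     = 1.800824.
Step 4: Ties present; correction factor C = 1 - 6/(13^3 - 13) = 0.997253. Corrected H = 1.800824 / 0.997253 = 1.805785.
Step 5: Under H0, H ~ chi^2(2); p-value = 0.405395.
Step 6: alpha = 0.1. fail to reject H0.

H = 1.8058, df = 2, p = 0.405395, fail to reject H0.


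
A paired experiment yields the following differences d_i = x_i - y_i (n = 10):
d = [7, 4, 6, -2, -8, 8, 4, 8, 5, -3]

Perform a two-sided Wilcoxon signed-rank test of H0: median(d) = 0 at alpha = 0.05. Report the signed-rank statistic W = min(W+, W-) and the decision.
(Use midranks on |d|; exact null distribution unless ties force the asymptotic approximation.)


Step 1: Drop any zero differences (none here) and take |d_i|.
|d| = [7, 4, 6, 2, 8, 8, 4, 8, 5, 3]
Step 2: Midrank |d_i| (ties get averaged ranks).
ranks: |7|->7, |4|->3.5, |6|->6, |2|->1, |8|->9, |8|->9, |4|->3.5, |8|->9, |5|->5, |3|->2
Step 3: Attach original signs; sum ranks with positive sign and with negative sign.
W+ = 7 + 3.5 + 6 + 9 + 3.5 + 9 + 5 = 43
W- = 1 + 9 + 2 = 12
(Check: W+ + W- = 55 should equal n(n+1)/2 = 55.)
Step 4: Test statistic W = min(W+, W-) = 12.
Step 5: Ties in |d|, so use the tie-corrected normal approximation.
        E[W] = n(n+1)/4 = 10*11/4 = 27.5.
        Tie groups: |d|=4 (t=2), |d|=8 (t=3); sum(t^3 - t) = 30.
        Var[W] = n(n+1)(2n+1)/24 - sum(t^3-t)/48 = 2310/24 - 30/48 = 95.625.
        z = (W - E[W]) / sqrt(Var[W]) = (12 - 27.5) / 9.7788 = -1.5851.
        Two-sided p = 2*Phi(z) = 0.112952.
Step 6: alpha = 0.05. fail to reject H0.

W+ = 43, W- = 12, W = min = 12, p = 0.112952, fail to reject H0.


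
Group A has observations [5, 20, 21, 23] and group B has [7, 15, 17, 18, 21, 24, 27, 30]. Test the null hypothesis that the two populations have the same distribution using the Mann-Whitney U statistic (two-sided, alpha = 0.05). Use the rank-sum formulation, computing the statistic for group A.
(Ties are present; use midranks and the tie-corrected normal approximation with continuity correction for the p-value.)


Step 1: Combine and sort all 12 observations; assign midranks.
sorted (value, group): (5,X), (7,Y), (15,Y), (17,Y), (18,Y), (20,X), (21,X), (21,Y), (23,X), (24,Y), (27,Y), (30,Y)
ranks: 5->1, 7->2, 15->3, 17->4, 18->5, 20->6, 21->7.5, 21->7.5, 23->9, 24->10, 27->11, 30->12
Step 2: Rank sum for X: R1 = 1 + 6 + 7.5 + 9 = 23.5.
Step 3: U_X = R1 - n1(n1+1)/2 = 23.5 - 4*5/2 = 23.5 - 10 = 13.5.
       U_Y = n1*n2 - U_X = 32 - 13.5 = 18.5.
Step 4: Ties are present, so use the tie-corrected normal approximation (with continuity correction) for the p-value.
Step 5: p-value = 0.733647; compare to alpha = 0.05. fail to reject H0.

U_X = 13.5, p = 0.733647, fail to reject H0 at alpha = 0.05.


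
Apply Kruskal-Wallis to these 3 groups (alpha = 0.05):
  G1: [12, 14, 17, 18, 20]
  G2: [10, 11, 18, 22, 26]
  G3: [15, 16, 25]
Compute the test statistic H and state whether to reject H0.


Step 1: Combine all N = 13 observations and assign midranks.
sorted (value, group, rank): (10,G2,1), (11,G2,2), (12,G1,3), (14,G1,4), (15,G3,5), (16,G3,6), (17,G1,7), (18,G1,8.5), (18,G2,8.5), (20,G1,10), (22,G2,11), (25,G3,12), (26,G2,13)
Step 2: Sum ranks within each group.
R_1 = 32.5 (n_1 = 5)
R_2 = 35.5 (n_2 = 5)
R_3 = 23 (n_3 = 3)
Step 3: H = 12/(N(N+1)) * sum(R_i^2/n_i) - 3(N+1)
     = 12/(13*14) * (32.5^2/5 + 35.5^2/5 + 23^2/3) - 3*14
     = 0.065934 * 639.633 - 42
     = 0.173626.
Step 4: Ties present; correction factor C = 1 - 6/(13^3 - 13) = 0.997253. Corrected H = 0.173626 / 0.997253 = 0.174105.
Step 5: Under H0, H ~ chi^2(2); p-value = 0.916629.
Step 6: alpha = 0.05. fail to reject H0.

H = 0.1741, df = 2, p = 0.916629, fail to reject H0.


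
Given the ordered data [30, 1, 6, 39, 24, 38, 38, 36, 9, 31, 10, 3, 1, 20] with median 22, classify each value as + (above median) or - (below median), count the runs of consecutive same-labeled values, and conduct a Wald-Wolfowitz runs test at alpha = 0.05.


Step 1: Compute median = 22; label A = above, B = below.
Labels in order: ABBAAAAABABBBB  (n_A = 7, n_B = 7)
Step 2: Count runs R = 6.
Step 3: Under H0 (random ordering), E[R] = 2*n_A*n_B/(n_A+n_B) + 1 = 2*7*7/14 + 1 = 8.0000.
        Var[R] = 2*n_A*n_B*(2*n_A*n_B - n_A - n_B) / ((n_A+n_B)^2 * (n_A+n_B-1)) = 8232/2548 = 3.2308.
        SD[R] = 1.7974.
Step 4: Continuity-corrected z = (R + 0.5 - E[R]) / SD[R] = (6 + 0.5 - 8.0000) / 1.7974 = -0.8345.
Step 5: Two-sided p-value via normal approximation = 2*(1 - Phi(|z|)) = 0.403986.
Step 6: alpha = 0.05. fail to reject H0.

R = 6, z = -0.8345, p = 0.403986, fail to reject H0.


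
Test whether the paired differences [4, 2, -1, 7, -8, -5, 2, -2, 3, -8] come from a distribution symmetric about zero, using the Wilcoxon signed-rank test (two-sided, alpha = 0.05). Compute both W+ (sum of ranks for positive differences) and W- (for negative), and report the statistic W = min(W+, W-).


Step 1: Drop any zero differences (none here) and take |d_i|.
|d| = [4, 2, 1, 7, 8, 5, 2, 2, 3, 8]
Step 2: Midrank |d_i| (ties get averaged ranks).
ranks: |4|->6, |2|->3, |1|->1, |7|->8, |8|->9.5, |5|->7, |2|->3, |2|->3, |3|->5, |8|->9.5
Step 3: Attach original signs; sum ranks with positive sign and with negative sign.
W+ = 6 + 3 + 8 + 3 + 5 = 25
W- = 1 + 9.5 + 7 + 3 + 9.5 = 30
(Check: W+ + W- = 55 should equal n(n+1)/2 = 55.)
Step 4: Test statistic W = min(W+, W-) = 25.
Step 5: Ties in |d|, so use the tie-corrected normal approximation.
        E[W] = n(n+1)/4 = 10*11/4 = 27.5.
        Tie groups: |d|=2 (t=3), |d|=8 (t=2); sum(t^3 - t) = 30.
        Var[W] = n(n+1)(2n+1)/24 - sum(t^3-t)/48 = 2310/24 - 30/48 = 95.625.
        z = (W - E[W]) / sqrt(Var[W]) = (25 - 27.5) / 9.7788 = -0.2557.
        Two-sided p = 2*Phi(z) = 0.798217.
Step 6: alpha = 0.05. fail to reject H0.

W+ = 25, W- = 30, W = min = 25, p = 0.798217, fail to reject H0.


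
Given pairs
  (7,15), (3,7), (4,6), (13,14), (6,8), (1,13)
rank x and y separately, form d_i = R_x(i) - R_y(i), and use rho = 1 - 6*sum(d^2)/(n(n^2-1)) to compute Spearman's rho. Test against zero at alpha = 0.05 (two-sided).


Step 1: Rank x and y separately (midranks; no ties here).
rank(x): 7->5, 3->2, 4->3, 13->6, 6->4, 1->1
rank(y): 15->6, 7->2, 6->1, 14->5, 8->3, 13->4
Step 2: d_i = R_x(i) - R_y(i); compute d_i^2.
  (5-6)^2=1, (2-2)^2=0, (3-1)^2=4, (6-5)^2=1, (4-3)^2=1, (1-4)^2=9
sum(d^2) = 16.
Step 3: rho = 1 - 6*16 / (6*(6^2 - 1)) = 1 - 96/210 = 0.542857.
Step 4: Under H0, t = rho * sqrt((n-2)/(1-rho^2)) = 1.2928 ~ t(4).
Step 5: Two-sided p-value from the t-distribution with 4 df = 0.265703.
Step 6: alpha = 0.05. fail to reject H0.

rho = 0.5429, p = 0.265703, fail to reject H0 at alpha = 0.05.


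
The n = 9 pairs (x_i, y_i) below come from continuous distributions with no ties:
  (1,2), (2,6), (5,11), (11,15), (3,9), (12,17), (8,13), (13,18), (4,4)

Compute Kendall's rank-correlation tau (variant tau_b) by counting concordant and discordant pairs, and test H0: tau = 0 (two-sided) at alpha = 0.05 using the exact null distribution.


Step 1: Enumerate the 36 unordered pairs (i,j) with i<j and classify each by sign(x_j-x_i) * sign(y_j-y_i).
  (1,2):dx=+1,dy=+4->C; (1,3):dx=+4,dy=+9->C; (1,4):dx=+10,dy=+13->C; (1,5):dx=+2,dy=+7->C
  (1,6):dx=+11,dy=+15->C; (1,7):dx=+7,dy=+11->C; (1,8):dx=+12,dy=+16->C; (1,9):dx=+3,dy=+2->C
  (2,3):dx=+3,dy=+5->C; (2,4):dx=+9,dy=+9->C; (2,5):dx=+1,dy=+3->C; (2,6):dx=+10,dy=+11->C
  (2,7):dx=+6,dy=+7->C; (2,8):dx=+11,dy=+12->C; (2,9):dx=+2,dy=-2->D; (3,4):dx=+6,dy=+4->C
  (3,5):dx=-2,dy=-2->C; (3,6):dx=+7,dy=+6->C; (3,7):dx=+3,dy=+2->C; (3,8):dx=+8,dy=+7->C
  (3,9):dx=-1,dy=-7->C; (4,5):dx=-8,dy=-6->C; (4,6):dx=+1,dy=+2->C; (4,7):dx=-3,dy=-2->C
  (4,8):dx=+2,dy=+3->C; (4,9):dx=-7,dy=-11->C; (5,6):dx=+9,dy=+8->C; (5,7):dx=+5,dy=+4->C
  (5,8):dx=+10,dy=+9->C; (5,9):dx=+1,dy=-5->D; (6,7):dx=-4,dy=-4->C; (6,8):dx=+1,dy=+1->C
  (6,9):dx=-8,dy=-13->C; (7,8):dx=+5,dy=+5->C; (7,9):dx=-4,dy=-9->C; (8,9):dx=-9,dy=-14->C
Step 2: C = 34, D = 2, total pairs = 36.
Step 3: tau = (C - D)/(n(n-1)/2) = (34 - 2)/36 = 0.888889.
Step 4: Exact two-sided p-value (enumerate n! = 362880 permutations of y under H0): p = 0.000243.
Step 5: alpha = 0.05. reject H0.

tau_b = 0.8889 (C=34, D=2), p = 0.000243, reject H0.


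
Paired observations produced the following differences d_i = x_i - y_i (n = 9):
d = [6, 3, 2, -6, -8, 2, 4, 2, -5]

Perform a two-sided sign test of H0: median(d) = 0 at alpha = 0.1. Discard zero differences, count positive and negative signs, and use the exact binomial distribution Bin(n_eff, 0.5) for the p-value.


Step 1: Discard zero differences. Original n = 9; n_eff = number of nonzero differences = 9.
Nonzero differences (with sign): +6, +3, +2, -6, -8, +2, +4, +2, -5
Step 2: Count signs: positive = 6, negative = 3.
Step 3: Under H0: P(positive) = 0.5, so the number of positives S ~ Bin(9, 0.5).
Step 4: Two-sided exact p-value = sum of Bin(9,0.5) probabilities at or below the observed probability = 0.507812.
Step 5: alpha = 0.1. fail to reject H0.

n_eff = 9, pos = 6, neg = 3, p = 0.507812, fail to reject H0.


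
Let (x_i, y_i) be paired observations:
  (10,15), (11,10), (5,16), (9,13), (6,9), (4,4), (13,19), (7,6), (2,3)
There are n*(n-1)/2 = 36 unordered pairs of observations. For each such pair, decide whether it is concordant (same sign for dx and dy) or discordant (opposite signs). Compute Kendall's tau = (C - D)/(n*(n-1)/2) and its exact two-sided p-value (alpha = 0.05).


Step 1: Enumerate the 36 unordered pairs (i,j) with i<j and classify each by sign(x_j-x_i) * sign(y_j-y_i).
  (1,2):dx=+1,dy=-5->D; (1,3):dx=-5,dy=+1->D; (1,4):dx=-1,dy=-2->C; (1,5):dx=-4,dy=-6->C
  (1,6):dx=-6,dy=-11->C; (1,7):dx=+3,dy=+4->C; (1,8):dx=-3,dy=-9->C; (1,9):dx=-8,dy=-12->C
  (2,3):dx=-6,dy=+6->D; (2,4):dx=-2,dy=+3->D; (2,5):dx=-5,dy=-1->C; (2,6):dx=-7,dy=-6->C
  (2,7):dx=+2,dy=+9->C; (2,8):dx=-4,dy=-4->C; (2,9):dx=-9,dy=-7->C; (3,4):dx=+4,dy=-3->D
  (3,5):dx=+1,dy=-7->D; (3,6):dx=-1,dy=-12->C; (3,7):dx=+8,dy=+3->C; (3,8):dx=+2,dy=-10->D
  (3,9):dx=-3,dy=-13->C; (4,5):dx=-3,dy=-4->C; (4,6):dx=-5,dy=-9->C; (4,7):dx=+4,dy=+6->C
  (4,8):dx=-2,dy=-7->C; (4,9):dx=-7,dy=-10->C; (5,6):dx=-2,dy=-5->C; (5,7):dx=+7,dy=+10->C
  (5,8):dx=+1,dy=-3->D; (5,9):dx=-4,dy=-6->C; (6,7):dx=+9,dy=+15->C; (6,8):dx=+3,dy=+2->C
  (6,9):dx=-2,dy=-1->C; (7,8):dx=-6,dy=-13->C; (7,9):dx=-11,dy=-16->C; (8,9):dx=-5,dy=-3->C
Step 2: C = 28, D = 8, total pairs = 36.
Step 3: tau = (C - D)/(n(n-1)/2) = (28 - 8)/36 = 0.555556.
Step 4: Exact two-sided p-value (enumerate n! = 362880 permutations of y under H0): p = 0.044615.
Step 5: alpha = 0.05. reject H0.

tau_b = 0.5556 (C=28, D=8), p = 0.044615, reject H0.


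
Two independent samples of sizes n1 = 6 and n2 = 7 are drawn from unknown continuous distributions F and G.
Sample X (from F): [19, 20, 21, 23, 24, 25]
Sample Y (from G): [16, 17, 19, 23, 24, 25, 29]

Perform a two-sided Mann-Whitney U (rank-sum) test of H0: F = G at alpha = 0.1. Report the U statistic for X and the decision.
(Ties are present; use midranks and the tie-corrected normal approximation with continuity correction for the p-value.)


Step 1: Combine and sort all 13 observations; assign midranks.
sorted (value, group): (16,Y), (17,Y), (19,X), (19,Y), (20,X), (21,X), (23,X), (23,Y), (24,X), (24,Y), (25,X), (25,Y), (29,Y)
ranks: 16->1, 17->2, 19->3.5, 19->3.5, 20->5, 21->6, 23->7.5, 23->7.5, 24->9.5, 24->9.5, 25->11.5, 25->11.5, 29->13
Step 2: Rank sum for X: R1 = 3.5 + 5 + 6 + 7.5 + 9.5 + 11.5 = 43.
Step 3: U_X = R1 - n1(n1+1)/2 = 43 - 6*7/2 = 43 - 21 = 22.
       U_Y = n1*n2 - U_X = 42 - 22 = 20.
Step 4: Ties are present, so use the tie-corrected normal approximation (with continuity correction) for the p-value.
Step 5: p-value = 0.942742; compare to alpha = 0.1. fail to reject H0.

U_X = 22, p = 0.942742, fail to reject H0 at alpha = 0.1.


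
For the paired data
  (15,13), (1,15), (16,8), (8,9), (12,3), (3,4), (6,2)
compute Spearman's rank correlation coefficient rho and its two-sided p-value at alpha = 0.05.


Step 1: Rank x and y separately (midranks; no ties here).
rank(x): 15->6, 1->1, 16->7, 8->4, 12->5, 3->2, 6->3
rank(y): 13->6, 15->7, 8->4, 9->5, 3->2, 4->3, 2->1
Step 2: d_i = R_x(i) - R_y(i); compute d_i^2.
  (6-6)^2=0, (1-7)^2=36, (7-4)^2=9, (4-5)^2=1, (5-2)^2=9, (2-3)^2=1, (3-1)^2=4
sum(d^2) = 60.
Step 3: rho = 1 - 6*60 / (7*(7^2 - 1)) = 1 - 360/336 = -0.071429.
Step 4: Under H0, t = rho * sqrt((n-2)/(1-rho^2)) = -0.1601 ~ t(5).
Step 5: Two-sided p-value from the t-distribution with 5 df = 0.879048.
Step 6: alpha = 0.05. fail to reject H0.

rho = -0.0714, p = 0.879048, fail to reject H0 at alpha = 0.05.


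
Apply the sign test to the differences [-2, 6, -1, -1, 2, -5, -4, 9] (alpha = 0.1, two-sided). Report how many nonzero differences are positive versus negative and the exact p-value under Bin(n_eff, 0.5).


Step 1: Discard zero differences. Original n = 8; n_eff = number of nonzero differences = 8.
Nonzero differences (with sign): -2, +6, -1, -1, +2, -5, -4, +9
Step 2: Count signs: positive = 3, negative = 5.
Step 3: Under H0: P(positive) = 0.5, so the number of positives S ~ Bin(8, 0.5).
Step 4: Two-sided exact p-value = sum of Bin(8,0.5) probabilities at or below the observed probability = 0.726562.
Step 5: alpha = 0.1. fail to reject H0.

n_eff = 8, pos = 3, neg = 5, p = 0.726562, fail to reject H0.


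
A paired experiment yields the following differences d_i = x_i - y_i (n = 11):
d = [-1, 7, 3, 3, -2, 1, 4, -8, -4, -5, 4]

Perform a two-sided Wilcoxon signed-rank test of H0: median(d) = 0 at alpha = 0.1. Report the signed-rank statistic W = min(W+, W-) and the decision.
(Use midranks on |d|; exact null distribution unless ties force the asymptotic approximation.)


Step 1: Drop any zero differences (none here) and take |d_i|.
|d| = [1, 7, 3, 3, 2, 1, 4, 8, 4, 5, 4]
Step 2: Midrank |d_i| (ties get averaged ranks).
ranks: |1|->1.5, |7|->10, |3|->4.5, |3|->4.5, |2|->3, |1|->1.5, |4|->7, |8|->11, |4|->7, |5|->9, |4|->7
Step 3: Attach original signs; sum ranks with positive sign and with negative sign.
W+ = 10 + 4.5 + 4.5 + 1.5 + 7 + 7 = 34.5
W- = 1.5 + 3 + 11 + 7 + 9 = 31.5
(Check: W+ + W- = 66 should equal n(n+1)/2 = 66.)
Step 4: Test statistic W = min(W+, W-) = 31.5.
Step 5: Ties in |d|, so use the tie-corrected normal approximation.
        E[W] = n(n+1)/4 = 11*12/4 = 33.
        Tie groups: |d|=1 (t=2), |d|=3 (t=2), |d|=4 (t=3); sum(t^3 - t) = 36.
        Var[W] = n(n+1)(2n+1)/24 - sum(t^3-t)/48 = 3036/24 - 36/48 = 125.75.
        z = (W - E[W]) / sqrt(Var[W]) = (31.5 - 33) / 11.2138 = -0.1338.
        Two-sided p = 2*Phi(z) = 0.893590.
Step 6: alpha = 0.1. fail to reject H0.

W+ = 34.5, W- = 31.5, W = min = 31.5, p = 0.893590, fail to reject H0.


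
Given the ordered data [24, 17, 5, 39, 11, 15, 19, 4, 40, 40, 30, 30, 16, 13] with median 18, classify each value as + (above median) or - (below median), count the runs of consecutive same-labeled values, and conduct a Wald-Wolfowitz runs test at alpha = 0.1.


Step 1: Compute median = 18; label A = above, B = below.
Labels in order: ABBABBABAAAABB  (n_A = 7, n_B = 7)
Step 2: Count runs R = 8.
Step 3: Under H0 (random ordering), E[R] = 2*n_A*n_B/(n_A+n_B) + 1 = 2*7*7/14 + 1 = 8.0000.
        Var[R] = 2*n_A*n_B*(2*n_A*n_B - n_A - n_B) / ((n_A+n_B)^2 * (n_A+n_B-1)) = 8232/2548 = 3.2308.
        SD[R] = 1.7974.
Step 4: R = E[R], so z = 0 with no continuity correction.
Step 5: Two-sided p-value via normal approximation = 2*(1 - Phi(|z|)) = 1.000000.
Step 6: alpha = 0.1. fail to reject H0.

R = 8, z = 0.0000, p = 1.000000, fail to reject H0.


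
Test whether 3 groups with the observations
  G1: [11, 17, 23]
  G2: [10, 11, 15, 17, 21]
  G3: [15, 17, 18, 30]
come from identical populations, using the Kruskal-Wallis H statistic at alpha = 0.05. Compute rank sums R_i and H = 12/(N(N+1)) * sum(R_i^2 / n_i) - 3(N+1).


Step 1: Combine all N = 12 observations and assign midranks.
sorted (value, group, rank): (10,G2,1), (11,G1,2.5), (11,G2,2.5), (15,G2,4.5), (15,G3,4.5), (17,G1,7), (17,G2,7), (17,G3,7), (18,G3,9), (21,G2,10), (23,G1,11), (30,G3,12)
Step 2: Sum ranks within each group.
R_1 = 20.5 (n_1 = 3)
R_2 = 25 (n_2 = 5)
R_3 = 32.5 (n_3 = 4)
Step 3: H = 12/(N(N+1)) * sum(R_i^2/n_i) - 3(N+1)
     = 12/(12*13) * (20.5^2/3 + 25^2/5 + 32.5^2/4) - 3*13
     = 0.076923 * 529.146 - 39
     = 1.703526.
Step 4: Ties present; correction factor C = 1 - 36/(12^3 - 12) = 0.979021. Corrected H = 1.703526 / 0.979021 = 1.740030.
Step 5: Under H0, H ~ chi^2(2); p-value = 0.418945.
Step 6: alpha = 0.05. fail to reject H0.

H = 1.7400, df = 2, p = 0.418945, fail to reject H0.


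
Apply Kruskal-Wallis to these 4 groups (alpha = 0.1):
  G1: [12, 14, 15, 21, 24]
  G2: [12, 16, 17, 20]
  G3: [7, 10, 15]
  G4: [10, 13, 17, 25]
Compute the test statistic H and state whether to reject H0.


Step 1: Combine all N = 16 observations and assign midranks.
sorted (value, group, rank): (7,G3,1), (10,G3,2.5), (10,G4,2.5), (12,G1,4.5), (12,G2,4.5), (13,G4,6), (14,G1,7), (15,G1,8.5), (15,G3,8.5), (16,G2,10), (17,G2,11.5), (17,G4,11.5), (20,G2,13), (21,G1,14), (24,G1,15), (25,G4,16)
Step 2: Sum ranks within each group.
R_1 = 49 (n_1 = 5)
R_2 = 39 (n_2 = 4)
R_3 = 12 (n_3 = 3)
R_4 = 36 (n_4 = 4)
Step 3: H = 12/(N(N+1)) * sum(R_i^2/n_i) - 3(N+1)
     = 12/(16*17) * (49^2/5 + 39^2/4 + 12^2/3 + 36^2/4) - 3*17
     = 0.044118 * 1232.45 - 51
     = 3.372794.
Step 4: Ties present; correction factor C = 1 - 24/(16^3 - 16) = 0.994118. Corrected H = 3.372794 / 0.994118 = 3.392751.
Step 5: Under H0, H ~ chi^2(3); p-value = 0.334941.
Step 6: alpha = 0.1. fail to reject H0.

H = 3.3928, df = 3, p = 0.334941, fail to reject H0.


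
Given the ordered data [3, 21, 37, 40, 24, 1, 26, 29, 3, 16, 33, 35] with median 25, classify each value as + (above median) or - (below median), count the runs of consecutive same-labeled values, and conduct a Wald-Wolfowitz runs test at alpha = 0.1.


Step 1: Compute median = 25; label A = above, B = below.
Labels in order: BBAABBAABBAA  (n_A = 6, n_B = 6)
Step 2: Count runs R = 6.
Step 3: Under H0 (random ordering), E[R] = 2*n_A*n_B/(n_A+n_B) + 1 = 2*6*6/12 + 1 = 7.0000.
        Var[R] = 2*n_A*n_B*(2*n_A*n_B - n_A - n_B) / ((n_A+n_B)^2 * (n_A+n_B-1)) = 4320/1584 = 2.7273.
        SD[R] = 1.6514.
Step 4: Continuity-corrected z = (R + 0.5 - E[R]) / SD[R] = (6 + 0.5 - 7.0000) / 1.6514 = -0.3028.
Step 5: Two-sided p-value via normal approximation = 2*(1 - Phi(|z|)) = 0.762069.
Step 6: alpha = 0.1. fail to reject H0.

R = 6, z = -0.3028, p = 0.762069, fail to reject H0.


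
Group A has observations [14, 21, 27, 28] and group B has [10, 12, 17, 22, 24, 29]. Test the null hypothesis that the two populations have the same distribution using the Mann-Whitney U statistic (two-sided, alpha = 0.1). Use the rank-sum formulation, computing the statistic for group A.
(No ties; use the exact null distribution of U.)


Step 1: Combine and sort all 10 observations; assign midranks.
sorted (value, group): (10,Y), (12,Y), (14,X), (17,Y), (21,X), (22,Y), (24,Y), (27,X), (28,X), (29,Y)
ranks: 10->1, 12->2, 14->3, 17->4, 21->5, 22->6, 24->7, 27->8, 28->9, 29->10
Step 2: Rank sum for X: R1 = 3 + 5 + 8 + 9 = 25.
Step 3: U_X = R1 - n1(n1+1)/2 = 25 - 4*5/2 = 25 - 10 = 15.
       U_Y = n1*n2 - U_X = 24 - 15 = 9.
Step 4: No ties, so the exact null distribution of U (based on enumerating the C(10,4) = 210 equally likely rank assignments) gives the two-sided p-value.
Step 5: p-value = 0.609524; compare to alpha = 0.1. fail to reject H0.

U_X = 15, p = 0.609524, fail to reject H0 at alpha = 0.1.


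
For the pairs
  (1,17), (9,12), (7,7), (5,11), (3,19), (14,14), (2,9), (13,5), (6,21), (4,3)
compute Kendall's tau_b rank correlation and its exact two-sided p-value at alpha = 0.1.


Step 1: Enumerate the 45 unordered pairs (i,j) with i<j and classify each by sign(x_j-x_i) * sign(y_j-y_i).
  (1,2):dx=+8,dy=-5->D; (1,3):dx=+6,dy=-10->D; (1,4):dx=+4,dy=-6->D; (1,5):dx=+2,dy=+2->C
  (1,6):dx=+13,dy=-3->D; (1,7):dx=+1,dy=-8->D; (1,8):dx=+12,dy=-12->D; (1,9):dx=+5,dy=+4->C
  (1,10):dx=+3,dy=-14->D; (2,3):dx=-2,dy=-5->C; (2,4):dx=-4,dy=-1->C; (2,5):dx=-6,dy=+7->D
  (2,6):dx=+5,dy=+2->C; (2,7):dx=-7,dy=-3->C; (2,8):dx=+4,dy=-7->D; (2,9):dx=-3,dy=+9->D
  (2,10):dx=-5,dy=-9->C; (3,4):dx=-2,dy=+4->D; (3,5):dx=-4,dy=+12->D; (3,6):dx=+7,dy=+7->C
  (3,7):dx=-5,dy=+2->D; (3,8):dx=+6,dy=-2->D; (3,9):dx=-1,dy=+14->D; (3,10):dx=-3,dy=-4->C
  (4,5):dx=-2,dy=+8->D; (4,6):dx=+9,dy=+3->C; (4,7):dx=-3,dy=-2->C; (4,8):dx=+8,dy=-6->D
  (4,9):dx=+1,dy=+10->C; (4,10):dx=-1,dy=-8->C; (5,6):dx=+11,dy=-5->D; (5,7):dx=-1,dy=-10->C
  (5,8):dx=+10,dy=-14->D; (5,9):dx=+3,dy=+2->C; (5,10):dx=+1,dy=-16->D; (6,7):dx=-12,dy=-5->C
  (6,8):dx=-1,dy=-9->C; (6,9):dx=-8,dy=+7->D; (6,10):dx=-10,dy=-11->C; (7,8):dx=+11,dy=-4->D
  (7,9):dx=+4,dy=+12->C; (7,10):dx=+2,dy=-6->D; (8,9):dx=-7,dy=+16->D; (8,10):dx=-9,dy=-2->C
  (9,10):dx=-2,dy=-18->C
Step 2: C = 21, D = 24, total pairs = 45.
Step 3: tau = (C - D)/(n(n-1)/2) = (21 - 24)/45 = -0.066667.
Step 4: Exact two-sided p-value (enumerate n! = 3628800 permutations of y under H0): p = 0.861801.
Step 5: alpha = 0.1. fail to reject H0.

tau_b = -0.0667 (C=21, D=24), p = 0.861801, fail to reject H0.


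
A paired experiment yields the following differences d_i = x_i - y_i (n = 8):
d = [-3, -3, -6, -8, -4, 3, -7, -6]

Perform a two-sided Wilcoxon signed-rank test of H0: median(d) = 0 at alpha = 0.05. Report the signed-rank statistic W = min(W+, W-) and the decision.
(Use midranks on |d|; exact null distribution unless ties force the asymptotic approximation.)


Step 1: Drop any zero differences (none here) and take |d_i|.
|d| = [3, 3, 6, 8, 4, 3, 7, 6]
Step 2: Midrank |d_i| (ties get averaged ranks).
ranks: |3|->2, |3|->2, |6|->5.5, |8|->8, |4|->4, |3|->2, |7|->7, |6|->5.5
Step 3: Attach original signs; sum ranks with positive sign and with negative sign.
W+ = 2 = 2
W- = 2 + 2 + 5.5 + 8 + 4 + 7 + 5.5 = 34
(Check: W+ + W- = 36 should equal n(n+1)/2 = 36.)
Step 4: Test statistic W = min(W+, W-) = 2.
Step 5: Ties in |d|, so use the tie-corrected normal approximation.
        E[W] = n(n+1)/4 = 8*9/4 = 18.
        Tie groups: |d|=3 (t=3), |d|=6 (t=2); sum(t^3 - t) = 30.
        Var[W] = n(n+1)(2n+1)/24 - sum(t^3-t)/48 = 1224/24 - 30/48 = 50.375.
        z = (W - E[W]) / sqrt(Var[W]) = (2 - 18) / 7.0975 = -2.2543.
        Two-sided p = 2*Phi(z) = 0.024177.
Step 6: alpha = 0.05. reject H0.

W+ = 2, W- = 34, W = min = 2, p = 0.024177, reject H0.


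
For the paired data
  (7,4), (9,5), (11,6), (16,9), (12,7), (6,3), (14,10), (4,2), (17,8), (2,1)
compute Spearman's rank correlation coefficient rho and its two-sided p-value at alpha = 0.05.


Step 1: Rank x and y separately (midranks; no ties here).
rank(x): 7->4, 9->5, 11->6, 16->9, 12->7, 6->3, 14->8, 4->2, 17->10, 2->1
rank(y): 4->4, 5->5, 6->6, 9->9, 7->7, 3->3, 10->10, 2->2, 8->8, 1->1
Step 2: d_i = R_x(i) - R_y(i); compute d_i^2.
  (4-4)^2=0, (5-5)^2=0, (6-6)^2=0, (9-9)^2=0, (7-7)^2=0, (3-3)^2=0, (8-10)^2=4, (2-2)^2=0, (10-8)^2=4, (1-1)^2=0
sum(d^2) = 8.
Step 3: rho = 1 - 6*8 / (10*(10^2 - 1)) = 1 - 48/990 = 0.951515.
Step 4: Under H0, t = rho * sqrt((n-2)/(1-rho^2)) = 8.7493 ~ t(8).
Step 5: Two-sided p-value from the t-distribution with 8 df = 0.000023.
Step 6: alpha = 0.05. reject H0.

rho = 0.9515, p = 0.000023, reject H0 at alpha = 0.05.


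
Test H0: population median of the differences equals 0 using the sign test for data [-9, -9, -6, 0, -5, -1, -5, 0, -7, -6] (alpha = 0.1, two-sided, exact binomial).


Step 1: Discard zero differences. Original n = 10; n_eff = number of nonzero differences = 8.
Nonzero differences (with sign): -9, -9, -6, -5, -1, -5, -7, -6
Step 2: Count signs: positive = 0, negative = 8.
Step 3: Under H0: P(positive) = 0.5, so the number of positives S ~ Bin(8, 0.5).
Step 4: Two-sided exact p-value = sum of Bin(8,0.5) probabilities at or below the observed probability = 0.007812.
Step 5: alpha = 0.1. reject H0.

n_eff = 8, pos = 0, neg = 8, p = 0.007812, reject H0.
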